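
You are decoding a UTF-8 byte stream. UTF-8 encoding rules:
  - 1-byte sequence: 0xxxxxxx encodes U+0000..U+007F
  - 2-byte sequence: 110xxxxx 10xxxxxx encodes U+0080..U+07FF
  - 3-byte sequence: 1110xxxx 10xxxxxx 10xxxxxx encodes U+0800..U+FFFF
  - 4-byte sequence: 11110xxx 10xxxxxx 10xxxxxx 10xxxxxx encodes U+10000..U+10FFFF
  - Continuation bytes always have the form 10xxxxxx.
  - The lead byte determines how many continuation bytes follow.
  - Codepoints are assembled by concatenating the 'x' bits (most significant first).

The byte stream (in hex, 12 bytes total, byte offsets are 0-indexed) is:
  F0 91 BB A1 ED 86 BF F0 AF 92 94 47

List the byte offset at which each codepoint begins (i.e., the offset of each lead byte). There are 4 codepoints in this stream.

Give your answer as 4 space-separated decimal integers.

Byte[0]=F0: 4-byte lead, need 3 cont bytes. acc=0x0
Byte[1]=91: continuation. acc=(acc<<6)|0x11=0x11
Byte[2]=BB: continuation. acc=(acc<<6)|0x3B=0x47B
Byte[3]=A1: continuation. acc=(acc<<6)|0x21=0x11EE1
Completed: cp=U+11EE1 (starts at byte 0)
Byte[4]=ED: 3-byte lead, need 2 cont bytes. acc=0xD
Byte[5]=86: continuation. acc=(acc<<6)|0x06=0x346
Byte[6]=BF: continuation. acc=(acc<<6)|0x3F=0xD1BF
Completed: cp=U+D1BF (starts at byte 4)
Byte[7]=F0: 4-byte lead, need 3 cont bytes. acc=0x0
Byte[8]=AF: continuation. acc=(acc<<6)|0x2F=0x2F
Byte[9]=92: continuation. acc=(acc<<6)|0x12=0xBD2
Byte[10]=94: continuation. acc=(acc<<6)|0x14=0x2F494
Completed: cp=U+2F494 (starts at byte 7)
Byte[11]=47: 1-byte ASCII. cp=U+0047

Answer: 0 4 7 11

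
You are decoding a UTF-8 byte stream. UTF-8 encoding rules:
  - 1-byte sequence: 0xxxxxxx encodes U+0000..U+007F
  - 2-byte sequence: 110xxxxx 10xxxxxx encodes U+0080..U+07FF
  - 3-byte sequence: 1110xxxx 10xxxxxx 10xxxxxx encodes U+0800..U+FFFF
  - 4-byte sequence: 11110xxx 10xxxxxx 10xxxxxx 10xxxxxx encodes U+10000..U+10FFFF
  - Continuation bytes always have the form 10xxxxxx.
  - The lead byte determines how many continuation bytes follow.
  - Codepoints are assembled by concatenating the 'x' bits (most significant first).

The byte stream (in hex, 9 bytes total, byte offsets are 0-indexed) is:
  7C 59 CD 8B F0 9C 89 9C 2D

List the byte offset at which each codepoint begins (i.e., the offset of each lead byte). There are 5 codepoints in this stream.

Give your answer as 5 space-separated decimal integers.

Byte[0]=7C: 1-byte ASCII. cp=U+007C
Byte[1]=59: 1-byte ASCII. cp=U+0059
Byte[2]=CD: 2-byte lead, need 1 cont bytes. acc=0xD
Byte[3]=8B: continuation. acc=(acc<<6)|0x0B=0x34B
Completed: cp=U+034B (starts at byte 2)
Byte[4]=F0: 4-byte lead, need 3 cont bytes. acc=0x0
Byte[5]=9C: continuation. acc=(acc<<6)|0x1C=0x1C
Byte[6]=89: continuation. acc=(acc<<6)|0x09=0x709
Byte[7]=9C: continuation. acc=(acc<<6)|0x1C=0x1C25C
Completed: cp=U+1C25C (starts at byte 4)
Byte[8]=2D: 1-byte ASCII. cp=U+002D

Answer: 0 1 2 4 8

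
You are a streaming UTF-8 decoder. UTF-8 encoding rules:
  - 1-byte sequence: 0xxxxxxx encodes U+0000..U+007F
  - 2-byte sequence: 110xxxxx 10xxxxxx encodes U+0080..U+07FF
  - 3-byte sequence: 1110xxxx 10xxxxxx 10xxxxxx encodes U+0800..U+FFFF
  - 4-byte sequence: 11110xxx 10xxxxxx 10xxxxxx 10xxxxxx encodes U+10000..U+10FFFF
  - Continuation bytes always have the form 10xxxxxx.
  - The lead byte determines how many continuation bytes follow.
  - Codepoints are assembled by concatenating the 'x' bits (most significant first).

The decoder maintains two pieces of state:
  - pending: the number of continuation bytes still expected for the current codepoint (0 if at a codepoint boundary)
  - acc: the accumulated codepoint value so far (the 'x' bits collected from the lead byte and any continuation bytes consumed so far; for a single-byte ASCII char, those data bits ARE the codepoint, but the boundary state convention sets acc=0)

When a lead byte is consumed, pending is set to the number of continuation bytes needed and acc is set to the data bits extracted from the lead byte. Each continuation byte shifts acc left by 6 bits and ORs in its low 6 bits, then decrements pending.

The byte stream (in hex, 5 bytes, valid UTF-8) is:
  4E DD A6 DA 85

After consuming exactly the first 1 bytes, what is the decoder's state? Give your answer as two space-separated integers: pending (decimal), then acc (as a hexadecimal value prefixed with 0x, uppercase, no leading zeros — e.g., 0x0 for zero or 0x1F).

Answer: 0 0x0

Derivation:
Byte[0]=4E: 1-byte. pending=0, acc=0x0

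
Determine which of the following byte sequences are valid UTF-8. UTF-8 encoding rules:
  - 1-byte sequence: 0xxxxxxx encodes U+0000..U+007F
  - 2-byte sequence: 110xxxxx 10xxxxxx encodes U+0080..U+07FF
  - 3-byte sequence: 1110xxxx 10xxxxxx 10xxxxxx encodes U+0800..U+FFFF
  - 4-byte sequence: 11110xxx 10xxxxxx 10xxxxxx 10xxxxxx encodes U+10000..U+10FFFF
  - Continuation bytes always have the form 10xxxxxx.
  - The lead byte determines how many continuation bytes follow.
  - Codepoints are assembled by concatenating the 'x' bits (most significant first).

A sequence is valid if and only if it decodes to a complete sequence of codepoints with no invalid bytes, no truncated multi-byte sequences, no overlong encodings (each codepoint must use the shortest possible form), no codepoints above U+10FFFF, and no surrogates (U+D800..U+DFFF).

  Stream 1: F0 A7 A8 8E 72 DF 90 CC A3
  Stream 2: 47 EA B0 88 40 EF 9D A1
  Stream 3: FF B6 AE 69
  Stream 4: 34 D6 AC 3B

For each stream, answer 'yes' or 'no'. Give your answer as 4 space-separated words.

Answer: yes yes no yes

Derivation:
Stream 1: decodes cleanly. VALID
Stream 2: decodes cleanly. VALID
Stream 3: error at byte offset 0. INVALID
Stream 4: decodes cleanly. VALID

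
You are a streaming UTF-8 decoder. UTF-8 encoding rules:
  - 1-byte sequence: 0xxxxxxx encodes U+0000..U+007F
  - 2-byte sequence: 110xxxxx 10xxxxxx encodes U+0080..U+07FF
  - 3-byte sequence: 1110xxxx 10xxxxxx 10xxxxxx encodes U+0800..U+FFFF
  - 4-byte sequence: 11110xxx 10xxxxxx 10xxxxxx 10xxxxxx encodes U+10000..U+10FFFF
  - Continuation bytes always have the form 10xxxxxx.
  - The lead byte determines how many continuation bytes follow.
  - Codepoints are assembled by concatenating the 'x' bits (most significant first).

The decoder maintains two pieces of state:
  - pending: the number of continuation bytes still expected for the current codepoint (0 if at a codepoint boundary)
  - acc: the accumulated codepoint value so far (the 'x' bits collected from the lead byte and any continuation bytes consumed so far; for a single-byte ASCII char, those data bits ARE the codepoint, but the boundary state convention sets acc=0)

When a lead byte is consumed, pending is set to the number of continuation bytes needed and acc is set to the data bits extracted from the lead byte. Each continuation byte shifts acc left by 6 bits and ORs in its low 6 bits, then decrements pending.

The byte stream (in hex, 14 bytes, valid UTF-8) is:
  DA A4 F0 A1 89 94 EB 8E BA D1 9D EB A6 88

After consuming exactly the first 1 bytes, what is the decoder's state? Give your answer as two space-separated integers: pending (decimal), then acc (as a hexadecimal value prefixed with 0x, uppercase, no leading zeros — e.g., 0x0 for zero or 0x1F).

Answer: 1 0x1A

Derivation:
Byte[0]=DA: 2-byte lead. pending=1, acc=0x1A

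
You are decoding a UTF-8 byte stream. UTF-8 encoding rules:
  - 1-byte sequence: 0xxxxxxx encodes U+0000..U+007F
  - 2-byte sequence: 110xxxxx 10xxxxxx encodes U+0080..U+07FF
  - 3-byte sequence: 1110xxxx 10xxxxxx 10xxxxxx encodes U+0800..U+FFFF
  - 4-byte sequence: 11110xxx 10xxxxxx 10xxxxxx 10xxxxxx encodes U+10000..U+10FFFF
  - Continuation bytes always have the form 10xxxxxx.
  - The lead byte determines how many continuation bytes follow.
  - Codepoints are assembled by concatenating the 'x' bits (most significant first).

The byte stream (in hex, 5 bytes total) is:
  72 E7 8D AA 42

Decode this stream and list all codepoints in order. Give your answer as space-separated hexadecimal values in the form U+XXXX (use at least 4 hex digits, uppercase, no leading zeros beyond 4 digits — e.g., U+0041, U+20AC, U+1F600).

Byte[0]=72: 1-byte ASCII. cp=U+0072
Byte[1]=E7: 3-byte lead, need 2 cont bytes. acc=0x7
Byte[2]=8D: continuation. acc=(acc<<6)|0x0D=0x1CD
Byte[3]=AA: continuation. acc=(acc<<6)|0x2A=0x736A
Completed: cp=U+736A (starts at byte 1)
Byte[4]=42: 1-byte ASCII. cp=U+0042

Answer: U+0072 U+736A U+0042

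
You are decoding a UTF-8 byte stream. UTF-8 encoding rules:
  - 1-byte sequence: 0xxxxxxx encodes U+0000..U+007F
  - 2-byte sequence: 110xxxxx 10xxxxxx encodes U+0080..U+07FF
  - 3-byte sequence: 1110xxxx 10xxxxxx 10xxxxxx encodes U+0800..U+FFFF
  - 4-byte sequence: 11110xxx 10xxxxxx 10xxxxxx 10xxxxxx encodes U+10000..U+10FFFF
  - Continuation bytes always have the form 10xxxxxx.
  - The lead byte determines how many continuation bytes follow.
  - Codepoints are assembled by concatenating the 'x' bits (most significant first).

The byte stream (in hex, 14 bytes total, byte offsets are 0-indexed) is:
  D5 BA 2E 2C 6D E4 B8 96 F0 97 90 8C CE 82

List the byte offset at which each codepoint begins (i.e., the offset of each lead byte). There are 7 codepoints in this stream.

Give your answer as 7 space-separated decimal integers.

Byte[0]=D5: 2-byte lead, need 1 cont bytes. acc=0x15
Byte[1]=BA: continuation. acc=(acc<<6)|0x3A=0x57A
Completed: cp=U+057A (starts at byte 0)
Byte[2]=2E: 1-byte ASCII. cp=U+002E
Byte[3]=2C: 1-byte ASCII. cp=U+002C
Byte[4]=6D: 1-byte ASCII. cp=U+006D
Byte[5]=E4: 3-byte lead, need 2 cont bytes. acc=0x4
Byte[6]=B8: continuation. acc=(acc<<6)|0x38=0x138
Byte[7]=96: continuation. acc=(acc<<6)|0x16=0x4E16
Completed: cp=U+4E16 (starts at byte 5)
Byte[8]=F0: 4-byte lead, need 3 cont bytes. acc=0x0
Byte[9]=97: continuation. acc=(acc<<6)|0x17=0x17
Byte[10]=90: continuation. acc=(acc<<6)|0x10=0x5D0
Byte[11]=8C: continuation. acc=(acc<<6)|0x0C=0x1740C
Completed: cp=U+1740C (starts at byte 8)
Byte[12]=CE: 2-byte lead, need 1 cont bytes. acc=0xE
Byte[13]=82: continuation. acc=(acc<<6)|0x02=0x382
Completed: cp=U+0382 (starts at byte 12)

Answer: 0 2 3 4 5 8 12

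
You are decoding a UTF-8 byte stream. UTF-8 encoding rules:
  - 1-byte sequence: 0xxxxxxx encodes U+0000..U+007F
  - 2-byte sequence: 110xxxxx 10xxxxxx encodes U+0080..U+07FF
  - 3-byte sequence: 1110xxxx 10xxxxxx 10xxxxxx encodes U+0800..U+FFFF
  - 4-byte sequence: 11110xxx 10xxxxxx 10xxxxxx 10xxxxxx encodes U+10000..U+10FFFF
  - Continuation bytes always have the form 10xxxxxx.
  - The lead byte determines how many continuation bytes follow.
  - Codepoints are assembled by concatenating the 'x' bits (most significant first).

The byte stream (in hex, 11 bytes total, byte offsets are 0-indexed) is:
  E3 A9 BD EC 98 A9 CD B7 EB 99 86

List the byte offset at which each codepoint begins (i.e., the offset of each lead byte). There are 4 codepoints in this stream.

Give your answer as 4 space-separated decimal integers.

Byte[0]=E3: 3-byte lead, need 2 cont bytes. acc=0x3
Byte[1]=A9: continuation. acc=(acc<<6)|0x29=0xE9
Byte[2]=BD: continuation. acc=(acc<<6)|0x3D=0x3A7D
Completed: cp=U+3A7D (starts at byte 0)
Byte[3]=EC: 3-byte lead, need 2 cont bytes. acc=0xC
Byte[4]=98: continuation. acc=(acc<<6)|0x18=0x318
Byte[5]=A9: continuation. acc=(acc<<6)|0x29=0xC629
Completed: cp=U+C629 (starts at byte 3)
Byte[6]=CD: 2-byte lead, need 1 cont bytes. acc=0xD
Byte[7]=B7: continuation. acc=(acc<<6)|0x37=0x377
Completed: cp=U+0377 (starts at byte 6)
Byte[8]=EB: 3-byte lead, need 2 cont bytes. acc=0xB
Byte[9]=99: continuation. acc=(acc<<6)|0x19=0x2D9
Byte[10]=86: continuation. acc=(acc<<6)|0x06=0xB646
Completed: cp=U+B646 (starts at byte 8)

Answer: 0 3 6 8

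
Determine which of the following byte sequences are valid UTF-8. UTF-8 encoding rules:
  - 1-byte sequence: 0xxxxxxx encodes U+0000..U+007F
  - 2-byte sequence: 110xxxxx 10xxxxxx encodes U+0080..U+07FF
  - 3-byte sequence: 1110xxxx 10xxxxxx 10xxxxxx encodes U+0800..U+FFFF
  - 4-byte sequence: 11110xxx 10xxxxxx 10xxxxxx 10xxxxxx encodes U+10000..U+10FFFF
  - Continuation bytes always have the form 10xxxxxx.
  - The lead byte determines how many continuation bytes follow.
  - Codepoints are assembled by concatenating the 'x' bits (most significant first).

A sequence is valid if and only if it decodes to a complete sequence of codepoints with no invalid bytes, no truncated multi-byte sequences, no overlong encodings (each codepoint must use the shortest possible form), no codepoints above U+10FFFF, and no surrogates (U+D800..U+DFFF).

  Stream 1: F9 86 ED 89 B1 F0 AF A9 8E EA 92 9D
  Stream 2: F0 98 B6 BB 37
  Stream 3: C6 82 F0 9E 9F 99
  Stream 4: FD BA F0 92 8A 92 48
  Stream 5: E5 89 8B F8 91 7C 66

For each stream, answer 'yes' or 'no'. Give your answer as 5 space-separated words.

Stream 1: error at byte offset 0. INVALID
Stream 2: decodes cleanly. VALID
Stream 3: decodes cleanly. VALID
Stream 4: error at byte offset 0. INVALID
Stream 5: error at byte offset 3. INVALID

Answer: no yes yes no no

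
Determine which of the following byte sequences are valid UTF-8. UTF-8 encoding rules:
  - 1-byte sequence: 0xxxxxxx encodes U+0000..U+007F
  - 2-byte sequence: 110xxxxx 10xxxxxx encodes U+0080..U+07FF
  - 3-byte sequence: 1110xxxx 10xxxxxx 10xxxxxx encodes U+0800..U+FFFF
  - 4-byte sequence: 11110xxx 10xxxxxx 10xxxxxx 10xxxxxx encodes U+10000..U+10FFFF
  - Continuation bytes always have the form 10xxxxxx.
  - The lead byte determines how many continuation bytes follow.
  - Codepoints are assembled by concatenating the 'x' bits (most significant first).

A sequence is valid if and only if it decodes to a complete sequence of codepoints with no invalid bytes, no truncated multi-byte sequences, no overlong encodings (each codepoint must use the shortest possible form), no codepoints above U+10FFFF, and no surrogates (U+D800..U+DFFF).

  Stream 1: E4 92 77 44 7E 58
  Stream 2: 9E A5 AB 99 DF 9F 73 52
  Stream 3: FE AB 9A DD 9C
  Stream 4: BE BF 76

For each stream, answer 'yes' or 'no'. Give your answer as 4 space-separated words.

Stream 1: error at byte offset 2. INVALID
Stream 2: error at byte offset 0. INVALID
Stream 3: error at byte offset 0. INVALID
Stream 4: error at byte offset 0. INVALID

Answer: no no no no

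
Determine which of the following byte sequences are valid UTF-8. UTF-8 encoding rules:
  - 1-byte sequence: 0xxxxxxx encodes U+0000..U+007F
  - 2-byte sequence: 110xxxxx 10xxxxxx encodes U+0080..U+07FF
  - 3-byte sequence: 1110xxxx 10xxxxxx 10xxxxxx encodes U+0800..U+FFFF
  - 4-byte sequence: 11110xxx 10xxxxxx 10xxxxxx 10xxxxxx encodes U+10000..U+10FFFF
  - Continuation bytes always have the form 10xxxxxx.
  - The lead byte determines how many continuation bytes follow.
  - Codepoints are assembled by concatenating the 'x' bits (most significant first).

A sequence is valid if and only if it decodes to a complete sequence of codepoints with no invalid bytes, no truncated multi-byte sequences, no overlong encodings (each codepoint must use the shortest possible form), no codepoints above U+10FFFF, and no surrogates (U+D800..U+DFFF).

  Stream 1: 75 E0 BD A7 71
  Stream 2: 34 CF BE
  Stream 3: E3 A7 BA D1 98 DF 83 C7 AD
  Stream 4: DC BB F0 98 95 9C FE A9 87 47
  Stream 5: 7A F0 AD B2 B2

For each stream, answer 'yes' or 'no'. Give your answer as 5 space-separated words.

Answer: yes yes yes no yes

Derivation:
Stream 1: decodes cleanly. VALID
Stream 2: decodes cleanly. VALID
Stream 3: decodes cleanly. VALID
Stream 4: error at byte offset 6. INVALID
Stream 5: decodes cleanly. VALID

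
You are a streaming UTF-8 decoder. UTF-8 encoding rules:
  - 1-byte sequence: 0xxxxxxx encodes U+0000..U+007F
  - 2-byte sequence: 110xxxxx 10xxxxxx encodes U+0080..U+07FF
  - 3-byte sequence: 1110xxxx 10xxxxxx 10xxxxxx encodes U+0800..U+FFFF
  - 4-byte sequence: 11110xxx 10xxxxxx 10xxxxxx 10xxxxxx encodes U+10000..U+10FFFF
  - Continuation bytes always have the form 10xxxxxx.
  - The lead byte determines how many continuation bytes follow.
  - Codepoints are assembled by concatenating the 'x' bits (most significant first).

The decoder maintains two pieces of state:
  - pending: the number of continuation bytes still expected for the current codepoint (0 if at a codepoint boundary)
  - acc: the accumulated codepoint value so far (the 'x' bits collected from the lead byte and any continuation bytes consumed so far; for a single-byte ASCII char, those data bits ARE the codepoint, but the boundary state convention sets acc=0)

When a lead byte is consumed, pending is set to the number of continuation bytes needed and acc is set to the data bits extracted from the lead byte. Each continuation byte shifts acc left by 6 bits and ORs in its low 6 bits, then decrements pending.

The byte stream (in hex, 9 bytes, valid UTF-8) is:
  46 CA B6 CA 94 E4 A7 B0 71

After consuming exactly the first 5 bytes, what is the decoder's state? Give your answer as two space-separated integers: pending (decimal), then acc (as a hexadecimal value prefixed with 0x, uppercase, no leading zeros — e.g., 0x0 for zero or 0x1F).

Byte[0]=46: 1-byte. pending=0, acc=0x0
Byte[1]=CA: 2-byte lead. pending=1, acc=0xA
Byte[2]=B6: continuation. acc=(acc<<6)|0x36=0x2B6, pending=0
Byte[3]=CA: 2-byte lead. pending=1, acc=0xA
Byte[4]=94: continuation. acc=(acc<<6)|0x14=0x294, pending=0

Answer: 0 0x294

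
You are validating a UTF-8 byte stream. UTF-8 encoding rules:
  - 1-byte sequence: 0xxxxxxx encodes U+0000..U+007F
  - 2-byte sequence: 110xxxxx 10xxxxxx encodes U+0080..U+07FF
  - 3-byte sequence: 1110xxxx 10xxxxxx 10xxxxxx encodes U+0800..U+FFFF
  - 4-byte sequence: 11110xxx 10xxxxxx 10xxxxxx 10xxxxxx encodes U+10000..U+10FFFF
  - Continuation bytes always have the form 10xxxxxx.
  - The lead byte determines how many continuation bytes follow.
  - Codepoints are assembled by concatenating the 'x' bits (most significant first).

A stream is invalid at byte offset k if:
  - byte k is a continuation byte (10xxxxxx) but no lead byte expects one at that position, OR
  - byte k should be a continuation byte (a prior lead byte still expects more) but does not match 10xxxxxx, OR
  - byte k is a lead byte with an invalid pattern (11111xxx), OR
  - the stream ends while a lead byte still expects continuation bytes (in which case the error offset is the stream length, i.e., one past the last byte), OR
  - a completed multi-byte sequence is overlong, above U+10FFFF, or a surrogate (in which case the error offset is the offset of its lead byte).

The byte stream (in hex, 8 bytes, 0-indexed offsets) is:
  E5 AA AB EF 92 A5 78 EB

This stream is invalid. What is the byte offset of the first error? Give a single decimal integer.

Byte[0]=E5: 3-byte lead, need 2 cont bytes. acc=0x5
Byte[1]=AA: continuation. acc=(acc<<6)|0x2A=0x16A
Byte[2]=AB: continuation. acc=(acc<<6)|0x2B=0x5AAB
Completed: cp=U+5AAB (starts at byte 0)
Byte[3]=EF: 3-byte lead, need 2 cont bytes. acc=0xF
Byte[4]=92: continuation. acc=(acc<<6)|0x12=0x3D2
Byte[5]=A5: continuation. acc=(acc<<6)|0x25=0xF4A5
Completed: cp=U+F4A5 (starts at byte 3)
Byte[6]=78: 1-byte ASCII. cp=U+0078
Byte[7]=EB: 3-byte lead, need 2 cont bytes. acc=0xB
Byte[8]: stream ended, expected continuation. INVALID

Answer: 8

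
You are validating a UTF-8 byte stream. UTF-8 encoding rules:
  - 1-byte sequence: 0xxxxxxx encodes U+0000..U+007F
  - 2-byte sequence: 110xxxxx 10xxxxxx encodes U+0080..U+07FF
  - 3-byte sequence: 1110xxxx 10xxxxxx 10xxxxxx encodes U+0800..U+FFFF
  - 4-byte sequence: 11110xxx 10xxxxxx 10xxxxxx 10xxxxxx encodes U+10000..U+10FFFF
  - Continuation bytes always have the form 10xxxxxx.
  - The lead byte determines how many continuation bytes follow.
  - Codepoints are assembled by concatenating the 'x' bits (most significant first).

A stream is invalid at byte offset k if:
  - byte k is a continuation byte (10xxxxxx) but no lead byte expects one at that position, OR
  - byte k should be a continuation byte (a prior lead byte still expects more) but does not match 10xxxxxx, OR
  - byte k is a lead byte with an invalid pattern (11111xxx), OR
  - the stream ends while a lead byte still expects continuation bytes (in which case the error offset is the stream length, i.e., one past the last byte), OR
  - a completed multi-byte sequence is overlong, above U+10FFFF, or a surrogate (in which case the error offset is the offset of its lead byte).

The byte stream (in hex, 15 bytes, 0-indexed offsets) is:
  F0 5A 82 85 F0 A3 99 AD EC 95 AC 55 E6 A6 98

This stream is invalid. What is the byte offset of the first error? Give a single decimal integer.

Byte[0]=F0: 4-byte lead, need 3 cont bytes. acc=0x0
Byte[1]=5A: expected 10xxxxxx continuation. INVALID

Answer: 1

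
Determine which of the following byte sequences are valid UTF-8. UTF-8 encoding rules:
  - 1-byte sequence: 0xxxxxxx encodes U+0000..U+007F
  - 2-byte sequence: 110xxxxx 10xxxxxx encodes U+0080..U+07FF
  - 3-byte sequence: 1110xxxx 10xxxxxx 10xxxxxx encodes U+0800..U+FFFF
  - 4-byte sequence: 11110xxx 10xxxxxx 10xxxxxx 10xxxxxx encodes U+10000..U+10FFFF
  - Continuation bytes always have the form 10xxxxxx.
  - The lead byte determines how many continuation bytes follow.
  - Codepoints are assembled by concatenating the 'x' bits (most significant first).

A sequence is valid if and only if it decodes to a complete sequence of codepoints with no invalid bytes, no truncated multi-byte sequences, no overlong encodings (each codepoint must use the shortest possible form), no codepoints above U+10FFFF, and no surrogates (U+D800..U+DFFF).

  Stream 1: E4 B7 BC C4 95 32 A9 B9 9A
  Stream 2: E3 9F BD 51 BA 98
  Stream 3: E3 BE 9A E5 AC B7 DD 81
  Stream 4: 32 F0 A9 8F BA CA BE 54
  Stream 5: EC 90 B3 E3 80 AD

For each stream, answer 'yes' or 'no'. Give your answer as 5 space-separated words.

Stream 1: error at byte offset 6. INVALID
Stream 2: error at byte offset 4. INVALID
Stream 3: decodes cleanly. VALID
Stream 4: decodes cleanly. VALID
Stream 5: decodes cleanly. VALID

Answer: no no yes yes yes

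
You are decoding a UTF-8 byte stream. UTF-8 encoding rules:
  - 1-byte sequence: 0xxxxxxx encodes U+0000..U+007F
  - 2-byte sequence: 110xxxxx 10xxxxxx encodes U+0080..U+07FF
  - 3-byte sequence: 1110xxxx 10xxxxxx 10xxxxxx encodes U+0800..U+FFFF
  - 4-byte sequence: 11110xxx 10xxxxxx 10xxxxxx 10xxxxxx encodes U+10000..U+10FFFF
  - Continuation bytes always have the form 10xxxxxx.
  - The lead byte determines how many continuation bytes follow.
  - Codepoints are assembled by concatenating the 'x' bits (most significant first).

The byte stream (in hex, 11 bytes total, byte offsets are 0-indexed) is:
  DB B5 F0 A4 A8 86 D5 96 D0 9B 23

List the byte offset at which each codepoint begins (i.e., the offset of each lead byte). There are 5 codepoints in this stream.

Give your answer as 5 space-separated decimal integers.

Answer: 0 2 6 8 10

Derivation:
Byte[0]=DB: 2-byte lead, need 1 cont bytes. acc=0x1B
Byte[1]=B5: continuation. acc=(acc<<6)|0x35=0x6F5
Completed: cp=U+06F5 (starts at byte 0)
Byte[2]=F0: 4-byte lead, need 3 cont bytes. acc=0x0
Byte[3]=A4: continuation. acc=(acc<<6)|0x24=0x24
Byte[4]=A8: continuation. acc=(acc<<6)|0x28=0x928
Byte[5]=86: continuation. acc=(acc<<6)|0x06=0x24A06
Completed: cp=U+24A06 (starts at byte 2)
Byte[6]=D5: 2-byte lead, need 1 cont bytes. acc=0x15
Byte[7]=96: continuation. acc=(acc<<6)|0x16=0x556
Completed: cp=U+0556 (starts at byte 6)
Byte[8]=D0: 2-byte lead, need 1 cont bytes. acc=0x10
Byte[9]=9B: continuation. acc=(acc<<6)|0x1B=0x41B
Completed: cp=U+041B (starts at byte 8)
Byte[10]=23: 1-byte ASCII. cp=U+0023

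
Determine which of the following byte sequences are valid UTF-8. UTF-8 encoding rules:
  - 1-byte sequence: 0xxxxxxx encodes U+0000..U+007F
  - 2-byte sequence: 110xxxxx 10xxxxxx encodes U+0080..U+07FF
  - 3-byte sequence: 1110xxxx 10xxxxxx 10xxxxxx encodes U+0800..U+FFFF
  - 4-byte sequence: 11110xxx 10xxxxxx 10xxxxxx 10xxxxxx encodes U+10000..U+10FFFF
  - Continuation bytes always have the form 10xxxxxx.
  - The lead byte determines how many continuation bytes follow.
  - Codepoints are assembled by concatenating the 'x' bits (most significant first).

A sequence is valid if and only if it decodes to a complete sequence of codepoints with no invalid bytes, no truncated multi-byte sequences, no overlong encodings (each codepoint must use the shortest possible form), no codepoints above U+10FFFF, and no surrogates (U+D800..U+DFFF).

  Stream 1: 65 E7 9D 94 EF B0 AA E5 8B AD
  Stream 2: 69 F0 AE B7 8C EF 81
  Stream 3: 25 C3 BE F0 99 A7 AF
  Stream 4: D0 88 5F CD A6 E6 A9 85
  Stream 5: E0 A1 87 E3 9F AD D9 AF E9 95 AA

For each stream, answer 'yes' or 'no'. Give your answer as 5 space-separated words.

Answer: yes no yes yes yes

Derivation:
Stream 1: decodes cleanly. VALID
Stream 2: error at byte offset 7. INVALID
Stream 3: decodes cleanly. VALID
Stream 4: decodes cleanly. VALID
Stream 5: decodes cleanly. VALID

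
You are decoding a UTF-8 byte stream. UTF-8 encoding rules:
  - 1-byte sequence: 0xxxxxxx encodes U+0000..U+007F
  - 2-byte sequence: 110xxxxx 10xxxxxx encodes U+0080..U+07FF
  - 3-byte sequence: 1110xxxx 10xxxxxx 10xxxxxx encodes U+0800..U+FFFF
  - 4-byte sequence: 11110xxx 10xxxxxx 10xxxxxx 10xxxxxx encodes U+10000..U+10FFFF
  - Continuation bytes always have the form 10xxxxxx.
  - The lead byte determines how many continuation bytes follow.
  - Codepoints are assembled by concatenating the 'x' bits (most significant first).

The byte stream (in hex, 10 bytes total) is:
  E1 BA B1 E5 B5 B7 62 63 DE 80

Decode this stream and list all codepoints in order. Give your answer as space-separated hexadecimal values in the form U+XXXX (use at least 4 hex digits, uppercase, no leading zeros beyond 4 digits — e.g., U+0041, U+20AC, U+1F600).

Answer: U+1EB1 U+5D77 U+0062 U+0063 U+0780

Derivation:
Byte[0]=E1: 3-byte lead, need 2 cont bytes. acc=0x1
Byte[1]=BA: continuation. acc=(acc<<6)|0x3A=0x7A
Byte[2]=B1: continuation. acc=(acc<<6)|0x31=0x1EB1
Completed: cp=U+1EB1 (starts at byte 0)
Byte[3]=E5: 3-byte lead, need 2 cont bytes. acc=0x5
Byte[4]=B5: continuation. acc=(acc<<6)|0x35=0x175
Byte[5]=B7: continuation. acc=(acc<<6)|0x37=0x5D77
Completed: cp=U+5D77 (starts at byte 3)
Byte[6]=62: 1-byte ASCII. cp=U+0062
Byte[7]=63: 1-byte ASCII. cp=U+0063
Byte[8]=DE: 2-byte lead, need 1 cont bytes. acc=0x1E
Byte[9]=80: continuation. acc=(acc<<6)|0x00=0x780
Completed: cp=U+0780 (starts at byte 8)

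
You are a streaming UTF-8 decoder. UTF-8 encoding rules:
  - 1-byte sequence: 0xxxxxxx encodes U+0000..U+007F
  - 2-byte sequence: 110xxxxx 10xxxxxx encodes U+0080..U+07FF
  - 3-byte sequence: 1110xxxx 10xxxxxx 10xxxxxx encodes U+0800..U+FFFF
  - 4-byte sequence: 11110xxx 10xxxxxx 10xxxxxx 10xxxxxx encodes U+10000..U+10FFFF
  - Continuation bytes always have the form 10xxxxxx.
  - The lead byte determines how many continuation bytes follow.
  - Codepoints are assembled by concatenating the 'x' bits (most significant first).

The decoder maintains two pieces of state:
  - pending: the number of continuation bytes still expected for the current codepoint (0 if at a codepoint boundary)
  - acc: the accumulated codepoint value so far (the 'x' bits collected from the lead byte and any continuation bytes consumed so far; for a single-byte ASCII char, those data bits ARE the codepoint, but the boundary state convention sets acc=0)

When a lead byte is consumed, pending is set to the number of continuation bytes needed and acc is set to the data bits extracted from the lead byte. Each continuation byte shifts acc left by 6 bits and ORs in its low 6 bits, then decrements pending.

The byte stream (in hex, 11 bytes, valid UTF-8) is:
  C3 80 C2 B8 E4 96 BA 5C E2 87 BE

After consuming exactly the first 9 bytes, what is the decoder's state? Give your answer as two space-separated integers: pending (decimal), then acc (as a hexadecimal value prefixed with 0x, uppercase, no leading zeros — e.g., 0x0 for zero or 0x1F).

Byte[0]=C3: 2-byte lead. pending=1, acc=0x3
Byte[1]=80: continuation. acc=(acc<<6)|0x00=0xC0, pending=0
Byte[2]=C2: 2-byte lead. pending=1, acc=0x2
Byte[3]=B8: continuation. acc=(acc<<6)|0x38=0xB8, pending=0
Byte[4]=E4: 3-byte lead. pending=2, acc=0x4
Byte[5]=96: continuation. acc=(acc<<6)|0x16=0x116, pending=1
Byte[6]=BA: continuation. acc=(acc<<6)|0x3A=0x45BA, pending=0
Byte[7]=5C: 1-byte. pending=0, acc=0x0
Byte[8]=E2: 3-byte lead. pending=2, acc=0x2

Answer: 2 0x2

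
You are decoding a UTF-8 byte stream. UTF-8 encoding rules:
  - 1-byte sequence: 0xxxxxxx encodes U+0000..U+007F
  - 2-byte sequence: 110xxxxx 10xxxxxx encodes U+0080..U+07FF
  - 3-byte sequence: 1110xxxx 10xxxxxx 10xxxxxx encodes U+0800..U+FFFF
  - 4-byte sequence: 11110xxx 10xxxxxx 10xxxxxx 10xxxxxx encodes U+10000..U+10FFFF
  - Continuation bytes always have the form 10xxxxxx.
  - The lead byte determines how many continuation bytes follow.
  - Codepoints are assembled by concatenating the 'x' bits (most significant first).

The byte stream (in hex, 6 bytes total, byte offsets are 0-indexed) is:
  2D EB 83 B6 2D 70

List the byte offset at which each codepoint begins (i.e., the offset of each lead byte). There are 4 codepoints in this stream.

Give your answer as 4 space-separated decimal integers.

Byte[0]=2D: 1-byte ASCII. cp=U+002D
Byte[1]=EB: 3-byte lead, need 2 cont bytes. acc=0xB
Byte[2]=83: continuation. acc=(acc<<6)|0x03=0x2C3
Byte[3]=B6: continuation. acc=(acc<<6)|0x36=0xB0F6
Completed: cp=U+B0F6 (starts at byte 1)
Byte[4]=2D: 1-byte ASCII. cp=U+002D
Byte[5]=70: 1-byte ASCII. cp=U+0070

Answer: 0 1 4 5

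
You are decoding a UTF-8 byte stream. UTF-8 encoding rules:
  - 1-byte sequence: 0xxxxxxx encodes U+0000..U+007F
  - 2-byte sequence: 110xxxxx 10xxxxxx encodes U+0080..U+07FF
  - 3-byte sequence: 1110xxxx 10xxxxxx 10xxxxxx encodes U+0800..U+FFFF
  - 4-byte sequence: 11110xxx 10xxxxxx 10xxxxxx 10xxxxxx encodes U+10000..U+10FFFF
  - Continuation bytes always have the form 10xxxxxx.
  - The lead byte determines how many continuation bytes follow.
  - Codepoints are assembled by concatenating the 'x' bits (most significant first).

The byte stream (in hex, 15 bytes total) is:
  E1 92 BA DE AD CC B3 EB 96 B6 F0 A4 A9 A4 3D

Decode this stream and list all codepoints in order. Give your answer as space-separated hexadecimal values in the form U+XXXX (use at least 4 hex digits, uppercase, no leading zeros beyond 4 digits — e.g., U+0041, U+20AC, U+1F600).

Byte[0]=E1: 3-byte lead, need 2 cont bytes. acc=0x1
Byte[1]=92: continuation. acc=(acc<<6)|0x12=0x52
Byte[2]=BA: continuation. acc=(acc<<6)|0x3A=0x14BA
Completed: cp=U+14BA (starts at byte 0)
Byte[3]=DE: 2-byte lead, need 1 cont bytes. acc=0x1E
Byte[4]=AD: continuation. acc=(acc<<6)|0x2D=0x7AD
Completed: cp=U+07AD (starts at byte 3)
Byte[5]=CC: 2-byte lead, need 1 cont bytes. acc=0xC
Byte[6]=B3: continuation. acc=(acc<<6)|0x33=0x333
Completed: cp=U+0333 (starts at byte 5)
Byte[7]=EB: 3-byte lead, need 2 cont bytes. acc=0xB
Byte[8]=96: continuation. acc=(acc<<6)|0x16=0x2D6
Byte[9]=B6: continuation. acc=(acc<<6)|0x36=0xB5B6
Completed: cp=U+B5B6 (starts at byte 7)
Byte[10]=F0: 4-byte lead, need 3 cont bytes. acc=0x0
Byte[11]=A4: continuation. acc=(acc<<6)|0x24=0x24
Byte[12]=A9: continuation. acc=(acc<<6)|0x29=0x929
Byte[13]=A4: continuation. acc=(acc<<6)|0x24=0x24A64
Completed: cp=U+24A64 (starts at byte 10)
Byte[14]=3D: 1-byte ASCII. cp=U+003D

Answer: U+14BA U+07AD U+0333 U+B5B6 U+24A64 U+003D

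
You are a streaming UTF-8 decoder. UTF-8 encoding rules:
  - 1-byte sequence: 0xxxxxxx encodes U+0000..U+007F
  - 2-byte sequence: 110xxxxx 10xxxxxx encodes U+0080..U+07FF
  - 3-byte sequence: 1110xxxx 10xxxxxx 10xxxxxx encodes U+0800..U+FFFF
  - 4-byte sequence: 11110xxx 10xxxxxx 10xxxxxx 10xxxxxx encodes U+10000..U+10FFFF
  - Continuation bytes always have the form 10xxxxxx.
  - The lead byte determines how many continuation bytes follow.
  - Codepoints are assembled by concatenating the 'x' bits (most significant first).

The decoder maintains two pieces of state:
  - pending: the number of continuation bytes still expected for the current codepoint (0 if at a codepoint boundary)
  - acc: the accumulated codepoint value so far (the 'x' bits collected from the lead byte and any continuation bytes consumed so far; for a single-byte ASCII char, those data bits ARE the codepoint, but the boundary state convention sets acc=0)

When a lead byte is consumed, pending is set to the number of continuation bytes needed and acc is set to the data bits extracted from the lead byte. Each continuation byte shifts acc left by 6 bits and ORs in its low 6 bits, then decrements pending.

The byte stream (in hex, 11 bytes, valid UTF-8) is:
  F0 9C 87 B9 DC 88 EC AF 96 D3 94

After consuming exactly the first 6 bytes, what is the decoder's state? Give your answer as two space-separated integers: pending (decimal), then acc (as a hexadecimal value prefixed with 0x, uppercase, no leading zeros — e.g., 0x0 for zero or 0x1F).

Answer: 0 0x708

Derivation:
Byte[0]=F0: 4-byte lead. pending=3, acc=0x0
Byte[1]=9C: continuation. acc=(acc<<6)|0x1C=0x1C, pending=2
Byte[2]=87: continuation. acc=(acc<<6)|0x07=0x707, pending=1
Byte[3]=B9: continuation. acc=(acc<<6)|0x39=0x1C1F9, pending=0
Byte[4]=DC: 2-byte lead. pending=1, acc=0x1C
Byte[5]=88: continuation. acc=(acc<<6)|0x08=0x708, pending=0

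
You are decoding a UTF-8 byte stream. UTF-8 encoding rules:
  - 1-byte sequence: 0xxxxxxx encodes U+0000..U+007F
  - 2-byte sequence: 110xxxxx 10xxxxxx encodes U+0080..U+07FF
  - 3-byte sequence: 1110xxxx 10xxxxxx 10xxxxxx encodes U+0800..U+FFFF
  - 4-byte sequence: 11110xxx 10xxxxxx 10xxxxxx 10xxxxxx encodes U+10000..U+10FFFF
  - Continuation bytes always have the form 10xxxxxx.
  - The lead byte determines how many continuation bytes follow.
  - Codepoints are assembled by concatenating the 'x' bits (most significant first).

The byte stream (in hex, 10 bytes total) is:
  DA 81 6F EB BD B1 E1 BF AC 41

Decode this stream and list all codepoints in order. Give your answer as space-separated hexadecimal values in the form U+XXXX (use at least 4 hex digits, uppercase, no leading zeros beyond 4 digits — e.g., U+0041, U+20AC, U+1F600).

Byte[0]=DA: 2-byte lead, need 1 cont bytes. acc=0x1A
Byte[1]=81: continuation. acc=(acc<<6)|0x01=0x681
Completed: cp=U+0681 (starts at byte 0)
Byte[2]=6F: 1-byte ASCII. cp=U+006F
Byte[3]=EB: 3-byte lead, need 2 cont bytes. acc=0xB
Byte[4]=BD: continuation. acc=(acc<<6)|0x3D=0x2FD
Byte[5]=B1: continuation. acc=(acc<<6)|0x31=0xBF71
Completed: cp=U+BF71 (starts at byte 3)
Byte[6]=E1: 3-byte lead, need 2 cont bytes. acc=0x1
Byte[7]=BF: continuation. acc=(acc<<6)|0x3F=0x7F
Byte[8]=AC: continuation. acc=(acc<<6)|0x2C=0x1FEC
Completed: cp=U+1FEC (starts at byte 6)
Byte[9]=41: 1-byte ASCII. cp=U+0041

Answer: U+0681 U+006F U+BF71 U+1FEC U+0041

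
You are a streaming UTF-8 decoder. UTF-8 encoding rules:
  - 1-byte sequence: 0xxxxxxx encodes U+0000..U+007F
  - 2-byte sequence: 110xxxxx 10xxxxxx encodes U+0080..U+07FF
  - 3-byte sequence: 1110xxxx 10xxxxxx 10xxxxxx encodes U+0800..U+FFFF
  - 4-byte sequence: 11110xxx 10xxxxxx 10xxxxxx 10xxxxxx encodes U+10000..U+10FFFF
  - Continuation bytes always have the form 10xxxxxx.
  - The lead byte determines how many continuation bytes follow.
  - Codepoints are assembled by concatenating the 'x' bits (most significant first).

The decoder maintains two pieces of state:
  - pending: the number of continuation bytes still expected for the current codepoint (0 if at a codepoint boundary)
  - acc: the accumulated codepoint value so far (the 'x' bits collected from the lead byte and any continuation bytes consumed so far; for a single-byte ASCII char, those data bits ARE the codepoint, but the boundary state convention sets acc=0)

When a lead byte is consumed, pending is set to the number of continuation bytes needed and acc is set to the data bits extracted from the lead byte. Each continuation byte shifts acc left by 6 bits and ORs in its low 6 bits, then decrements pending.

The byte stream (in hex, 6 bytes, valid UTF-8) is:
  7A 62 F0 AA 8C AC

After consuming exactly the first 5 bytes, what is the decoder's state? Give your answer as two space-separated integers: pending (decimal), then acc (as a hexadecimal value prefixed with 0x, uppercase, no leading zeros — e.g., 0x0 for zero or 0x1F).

Answer: 1 0xA8C

Derivation:
Byte[0]=7A: 1-byte. pending=0, acc=0x0
Byte[1]=62: 1-byte. pending=0, acc=0x0
Byte[2]=F0: 4-byte lead. pending=3, acc=0x0
Byte[3]=AA: continuation. acc=(acc<<6)|0x2A=0x2A, pending=2
Byte[4]=8C: continuation. acc=(acc<<6)|0x0C=0xA8C, pending=1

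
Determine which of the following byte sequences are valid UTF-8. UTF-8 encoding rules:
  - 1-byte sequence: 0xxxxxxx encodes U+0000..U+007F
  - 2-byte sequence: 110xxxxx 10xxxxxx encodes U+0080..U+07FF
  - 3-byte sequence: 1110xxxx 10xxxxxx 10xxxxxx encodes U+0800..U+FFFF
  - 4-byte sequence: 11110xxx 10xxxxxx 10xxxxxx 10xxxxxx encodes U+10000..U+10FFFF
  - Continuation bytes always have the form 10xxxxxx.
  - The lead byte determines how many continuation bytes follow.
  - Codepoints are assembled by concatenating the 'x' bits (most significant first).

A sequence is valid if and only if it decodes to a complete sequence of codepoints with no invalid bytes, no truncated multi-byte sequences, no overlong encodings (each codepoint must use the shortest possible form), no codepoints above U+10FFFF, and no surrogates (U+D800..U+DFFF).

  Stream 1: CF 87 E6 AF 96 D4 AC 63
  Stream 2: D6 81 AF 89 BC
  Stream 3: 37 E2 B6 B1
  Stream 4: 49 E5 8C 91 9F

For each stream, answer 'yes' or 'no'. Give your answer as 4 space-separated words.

Stream 1: decodes cleanly. VALID
Stream 2: error at byte offset 2. INVALID
Stream 3: decodes cleanly. VALID
Stream 4: error at byte offset 4. INVALID

Answer: yes no yes no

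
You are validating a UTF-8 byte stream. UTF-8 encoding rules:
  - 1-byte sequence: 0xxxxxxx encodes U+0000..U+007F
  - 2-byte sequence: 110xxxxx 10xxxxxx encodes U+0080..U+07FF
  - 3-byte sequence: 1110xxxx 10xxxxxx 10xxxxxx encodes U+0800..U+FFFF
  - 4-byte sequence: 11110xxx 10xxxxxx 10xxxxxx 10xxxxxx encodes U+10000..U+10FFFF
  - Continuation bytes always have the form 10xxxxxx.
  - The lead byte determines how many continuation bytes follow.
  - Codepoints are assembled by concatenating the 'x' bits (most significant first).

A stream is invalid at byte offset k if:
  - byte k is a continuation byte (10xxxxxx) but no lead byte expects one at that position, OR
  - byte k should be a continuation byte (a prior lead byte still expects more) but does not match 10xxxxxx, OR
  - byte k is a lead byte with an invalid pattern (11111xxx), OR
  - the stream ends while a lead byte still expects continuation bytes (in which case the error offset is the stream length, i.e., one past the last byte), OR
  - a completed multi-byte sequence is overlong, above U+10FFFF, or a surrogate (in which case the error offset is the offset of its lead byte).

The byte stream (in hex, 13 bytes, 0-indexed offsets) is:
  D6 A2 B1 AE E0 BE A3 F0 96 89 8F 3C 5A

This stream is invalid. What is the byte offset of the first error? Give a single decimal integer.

Byte[0]=D6: 2-byte lead, need 1 cont bytes. acc=0x16
Byte[1]=A2: continuation. acc=(acc<<6)|0x22=0x5A2
Completed: cp=U+05A2 (starts at byte 0)
Byte[2]=B1: INVALID lead byte (not 0xxx/110x/1110/11110)

Answer: 2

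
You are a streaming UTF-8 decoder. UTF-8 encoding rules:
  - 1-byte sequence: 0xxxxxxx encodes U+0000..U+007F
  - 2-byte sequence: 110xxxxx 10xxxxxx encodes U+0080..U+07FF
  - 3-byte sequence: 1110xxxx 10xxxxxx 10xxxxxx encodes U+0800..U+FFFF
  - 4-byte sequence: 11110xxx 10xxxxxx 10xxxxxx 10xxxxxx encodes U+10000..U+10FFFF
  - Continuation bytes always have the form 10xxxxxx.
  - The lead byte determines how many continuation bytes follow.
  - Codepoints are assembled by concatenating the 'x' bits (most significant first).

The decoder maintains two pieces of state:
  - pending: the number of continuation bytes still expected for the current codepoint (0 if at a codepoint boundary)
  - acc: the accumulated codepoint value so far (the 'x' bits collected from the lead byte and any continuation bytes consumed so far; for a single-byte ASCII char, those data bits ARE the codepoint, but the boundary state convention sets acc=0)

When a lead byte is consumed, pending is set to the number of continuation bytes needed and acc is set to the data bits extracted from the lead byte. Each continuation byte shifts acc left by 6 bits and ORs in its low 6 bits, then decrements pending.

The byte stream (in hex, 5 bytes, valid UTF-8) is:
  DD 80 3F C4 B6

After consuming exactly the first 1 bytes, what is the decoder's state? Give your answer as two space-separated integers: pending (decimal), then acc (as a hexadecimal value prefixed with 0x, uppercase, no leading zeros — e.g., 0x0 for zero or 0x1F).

Answer: 1 0x1D

Derivation:
Byte[0]=DD: 2-byte lead. pending=1, acc=0x1D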